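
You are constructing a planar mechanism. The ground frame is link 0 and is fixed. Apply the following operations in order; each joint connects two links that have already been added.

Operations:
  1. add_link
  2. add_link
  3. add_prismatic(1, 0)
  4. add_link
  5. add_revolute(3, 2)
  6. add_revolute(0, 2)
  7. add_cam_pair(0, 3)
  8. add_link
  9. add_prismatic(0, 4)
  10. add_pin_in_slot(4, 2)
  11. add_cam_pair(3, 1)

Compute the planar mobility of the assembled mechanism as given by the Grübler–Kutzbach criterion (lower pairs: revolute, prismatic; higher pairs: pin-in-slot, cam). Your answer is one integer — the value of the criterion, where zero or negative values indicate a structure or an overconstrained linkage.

(L,J1,J2)=(1,0,0); link0 fixed
link1: (2,0,0)
link2: (3,0,0)
P 1-0 [J1]: (3,1,0)
link3: (4,1,0)
R 3-2 [J1]: (4,2,0)
R 0-2 [J1]: (4,3,0)
C 0-3 [J2]: (4,3,1)
link4: (5,3,1)
P 0-4 [J1]: (5,4,1)
PS 4-2 [J2]: (5,4,2)
C 3-1 [J2]: (5,4,3)
Grübler: 3·4 − 2·4 − 3 = 1

M = 1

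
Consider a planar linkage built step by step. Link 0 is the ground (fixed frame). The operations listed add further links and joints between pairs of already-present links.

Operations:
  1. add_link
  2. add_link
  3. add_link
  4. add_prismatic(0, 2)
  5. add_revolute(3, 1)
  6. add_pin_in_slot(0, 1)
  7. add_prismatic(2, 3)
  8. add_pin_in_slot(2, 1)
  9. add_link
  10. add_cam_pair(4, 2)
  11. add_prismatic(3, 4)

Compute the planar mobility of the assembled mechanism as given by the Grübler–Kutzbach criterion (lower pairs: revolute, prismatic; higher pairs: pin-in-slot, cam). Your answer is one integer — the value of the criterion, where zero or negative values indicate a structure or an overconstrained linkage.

[1;0;0] (link 0 is ground)
L+ [2;0;0]
L+ [3;0;0]
L+ [4;0;0]
P(0,2)∈J1 [4;1;0]
R(3,1)∈J1 [4;2;0]
PS(0,1)∈J2 [4;2;1]
P(2,3)∈J1 [4;3;1]
PS(2,1)∈J2 [4;3;2]
L+ [5;3;2]
C(4,2)∈J2 [5;3;3]
P(3,4)∈J1 [5;4;3]
mobility = 12 − 8 − 3 = 1

M = 1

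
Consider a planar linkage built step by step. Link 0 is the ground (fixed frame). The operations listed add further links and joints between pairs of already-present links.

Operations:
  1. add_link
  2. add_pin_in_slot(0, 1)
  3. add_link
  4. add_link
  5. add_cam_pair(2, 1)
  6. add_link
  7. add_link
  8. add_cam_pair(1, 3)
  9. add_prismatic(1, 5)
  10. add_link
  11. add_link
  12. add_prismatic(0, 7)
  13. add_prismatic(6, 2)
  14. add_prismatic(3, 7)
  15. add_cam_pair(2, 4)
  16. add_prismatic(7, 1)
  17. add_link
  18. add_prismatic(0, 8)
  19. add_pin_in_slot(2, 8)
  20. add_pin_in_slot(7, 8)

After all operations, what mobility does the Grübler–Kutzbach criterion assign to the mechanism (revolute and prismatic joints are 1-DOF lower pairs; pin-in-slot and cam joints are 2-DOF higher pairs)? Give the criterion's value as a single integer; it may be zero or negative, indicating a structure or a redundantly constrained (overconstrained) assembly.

M = 6

(L,J1,J2)=(1,0,0); link0 fixed
link1: (2,0,0)
PS 0-1 [J2]: (2,0,1)
link2: (3,0,1)
link3: (4,0,1)
C 2-1 [J2]: (4,0,2)
link4: (5,0,2)
link5: (6,0,2)
C 1-3 [J2]: (6,0,3)
P 1-5 [J1]: (6,1,3)
link6: (7,1,3)
link7: (8,1,3)
P 0-7 [J1]: (8,2,3)
P 6-2 [J1]: (8,3,3)
P 3-7 [J1]: (8,4,3)
C 2-4 [J2]: (8,4,4)
P 7-1 [J1]: (8,5,4)
link8: (9,5,4)
P 0-8 [J1]: (9,6,4)
PS 2-8 [J2]: (9,6,5)
PS 7-8 [J2]: (9,6,6)
Grübler: 3·8 − 2·6 − 6 = 6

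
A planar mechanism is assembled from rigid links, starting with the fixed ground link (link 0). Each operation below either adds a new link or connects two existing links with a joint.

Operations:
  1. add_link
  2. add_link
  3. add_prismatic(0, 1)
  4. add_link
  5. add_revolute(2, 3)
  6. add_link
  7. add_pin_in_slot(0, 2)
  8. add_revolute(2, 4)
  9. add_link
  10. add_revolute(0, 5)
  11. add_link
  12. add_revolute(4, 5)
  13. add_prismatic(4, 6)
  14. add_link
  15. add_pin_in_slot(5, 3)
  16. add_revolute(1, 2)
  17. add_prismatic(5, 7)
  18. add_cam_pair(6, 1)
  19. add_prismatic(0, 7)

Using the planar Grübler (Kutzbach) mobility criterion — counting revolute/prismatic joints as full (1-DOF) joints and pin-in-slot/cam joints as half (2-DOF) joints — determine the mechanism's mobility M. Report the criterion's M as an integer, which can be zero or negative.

(L,J1,J2)=(1,0,0); link0 fixed
link1: (2,0,0)
link2: (3,0,0)
P 0-1 [J1]: (3,1,0)
link3: (4,1,0)
R 2-3 [J1]: (4,2,0)
link4: (5,2,0)
PS 0-2 [J2]: (5,2,1)
R 2-4 [J1]: (5,3,1)
link5: (6,3,1)
R 0-5 [J1]: (6,4,1)
link6: (7,4,1)
R 4-5 [J1]: (7,5,1)
P 4-6 [J1]: (7,6,1)
link7: (8,6,1)
PS 5-3 [J2]: (8,6,2)
R 1-2 [J1]: (8,7,2)
P 5-7 [J1]: (8,8,2)
C 6-1 [J2]: (8,8,3)
P 0-7 [J1]: (8,9,3)
Grübler: 3·7 − 2·9 − 3 = 0

M = 0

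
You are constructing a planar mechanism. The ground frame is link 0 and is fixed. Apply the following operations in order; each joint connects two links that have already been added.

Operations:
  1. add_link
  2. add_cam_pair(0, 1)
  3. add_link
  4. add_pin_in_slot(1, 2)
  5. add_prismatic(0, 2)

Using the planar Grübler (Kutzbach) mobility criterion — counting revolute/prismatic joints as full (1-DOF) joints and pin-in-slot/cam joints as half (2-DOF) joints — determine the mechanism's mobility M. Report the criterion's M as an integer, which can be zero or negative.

[1;0;0] (link 0 is ground)
L+ [2;0;0]
C(0,1)∈J2 [2;0;1]
L+ [3;0;1]
PS(1,2)∈J2 [3;0;2]
P(0,2)∈J1 [3;1;2]
mobility = 6 − 2 − 2 = 2

M = 2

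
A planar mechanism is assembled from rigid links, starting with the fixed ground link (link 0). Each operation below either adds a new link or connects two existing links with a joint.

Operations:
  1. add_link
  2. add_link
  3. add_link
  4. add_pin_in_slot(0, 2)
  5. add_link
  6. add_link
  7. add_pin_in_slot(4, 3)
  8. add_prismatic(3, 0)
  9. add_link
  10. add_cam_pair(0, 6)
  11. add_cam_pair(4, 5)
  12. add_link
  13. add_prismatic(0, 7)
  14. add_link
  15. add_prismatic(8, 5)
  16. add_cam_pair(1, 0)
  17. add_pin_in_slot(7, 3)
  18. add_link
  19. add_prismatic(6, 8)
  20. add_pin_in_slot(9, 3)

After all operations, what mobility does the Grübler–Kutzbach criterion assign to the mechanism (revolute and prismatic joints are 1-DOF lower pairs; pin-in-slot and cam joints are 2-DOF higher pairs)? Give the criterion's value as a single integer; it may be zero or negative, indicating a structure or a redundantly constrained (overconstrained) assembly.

L=1 J1=0 J2=0
add link → L=2 J1=0 J2=0
add link → L=3 J1=0 J2=0
add link → L=4 J1=0 J2=0
PS@0,2 dof=2 J2 → L=4 J1=0 J2=1
add link → L=5 J1=0 J2=1
add link → L=6 J1=0 J2=1
PS@4,3 dof=2 J2 → L=6 J1=0 J2=2
P@3,0 dof=1 J1 → L=6 J1=1 J2=2
add link → L=7 J1=1 J2=2
C@0,6 dof=2 J2 → L=7 J1=1 J2=3
C@4,5 dof=2 J2 → L=7 J1=1 J2=4
add link → L=8 J1=1 J2=4
P@0,7 dof=1 J1 → L=8 J1=2 J2=4
add link → L=9 J1=2 J2=4
P@8,5 dof=1 J1 → L=9 J1=3 J2=4
C@1,0 dof=2 J2 → L=9 J1=3 J2=5
PS@7,3 dof=2 J2 → L=9 J1=3 J2=6
add link → L=10 J1=3 J2=6
P@6,8 dof=1 J1 → L=10 J1=4 J2=6
PS@9,3 dof=2 J2 → L=10 J1=4 J2=7
M=3(L−1)−2J1−J2=3·9−2·4−7=12

M = 12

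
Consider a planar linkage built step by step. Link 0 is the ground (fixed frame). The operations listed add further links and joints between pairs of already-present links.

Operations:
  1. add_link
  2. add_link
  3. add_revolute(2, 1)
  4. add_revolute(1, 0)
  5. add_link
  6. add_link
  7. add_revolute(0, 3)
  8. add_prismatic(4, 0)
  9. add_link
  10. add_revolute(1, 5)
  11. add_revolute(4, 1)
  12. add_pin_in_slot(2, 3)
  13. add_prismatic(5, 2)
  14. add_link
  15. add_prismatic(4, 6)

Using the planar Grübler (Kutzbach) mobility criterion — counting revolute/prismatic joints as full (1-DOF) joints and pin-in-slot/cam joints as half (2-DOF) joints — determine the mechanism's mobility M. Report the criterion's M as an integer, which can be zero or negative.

ground; <1,0,0>
#1 <2,0,0>
#2 <3,0,0>
R:2↔1 J1 <3,1,0>
R:1↔0 J1 <3,2,0>
#3 <4,2,0>
#4 <5,2,0>
R:0↔3 J1 <5,3,0>
P:4↔0 J1 <5,4,0>
#5 <6,4,0>
R:1↔5 J1 <6,5,0>
R:4↔1 J1 <6,6,0>
PS:2↔3 J2 <6,6,1>
P:5↔2 J1 <6,7,1>
#6 <7,7,1>
P:4↔6 J1 <7,8,1>
3×6 − 2×8 − 1×1 = 1

M = 1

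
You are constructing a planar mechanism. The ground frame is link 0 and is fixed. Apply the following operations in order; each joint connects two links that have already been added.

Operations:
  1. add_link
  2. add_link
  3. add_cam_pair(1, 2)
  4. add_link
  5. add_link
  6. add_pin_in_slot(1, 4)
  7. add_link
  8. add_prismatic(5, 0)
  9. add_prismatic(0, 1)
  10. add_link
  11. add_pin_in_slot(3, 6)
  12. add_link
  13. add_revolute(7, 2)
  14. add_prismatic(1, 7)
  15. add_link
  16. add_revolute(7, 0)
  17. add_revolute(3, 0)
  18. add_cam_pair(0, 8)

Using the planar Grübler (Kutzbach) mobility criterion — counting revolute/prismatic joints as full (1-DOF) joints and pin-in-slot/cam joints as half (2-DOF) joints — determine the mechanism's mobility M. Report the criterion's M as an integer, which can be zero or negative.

[1;0;0] (link 0 is ground)
L+ [2;0;0]
L+ [3;0;0]
C(1,2)∈J2 [3;0;1]
L+ [4;0;1]
L+ [5;0;1]
PS(1,4)∈J2 [5;0;2]
L+ [6;0;2]
P(5,0)∈J1 [6;1;2]
P(0,1)∈J1 [6;2;2]
L+ [7;2;2]
PS(3,6)∈J2 [7;2;3]
L+ [8;2;3]
R(7,2)∈J1 [8;3;3]
P(1,7)∈J1 [8;4;3]
L+ [9;4;3]
R(7,0)∈J1 [9;5;3]
R(3,0)∈J1 [9;6;3]
C(0,8)∈J2 [9;6;4]
mobility = 24 − 12 − 4 = 8

M = 8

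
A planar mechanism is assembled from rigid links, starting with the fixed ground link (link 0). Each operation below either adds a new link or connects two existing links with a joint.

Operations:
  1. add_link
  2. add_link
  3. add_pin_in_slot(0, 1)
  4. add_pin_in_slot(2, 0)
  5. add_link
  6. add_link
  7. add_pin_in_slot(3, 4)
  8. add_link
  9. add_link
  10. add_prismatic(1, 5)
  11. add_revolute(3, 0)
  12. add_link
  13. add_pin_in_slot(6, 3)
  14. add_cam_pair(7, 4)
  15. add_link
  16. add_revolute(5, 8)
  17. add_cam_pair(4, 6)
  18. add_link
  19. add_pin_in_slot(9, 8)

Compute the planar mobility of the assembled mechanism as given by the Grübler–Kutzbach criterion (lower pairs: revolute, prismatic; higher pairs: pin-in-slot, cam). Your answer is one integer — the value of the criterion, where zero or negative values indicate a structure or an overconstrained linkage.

M = 14

[1;0;0] (link 0 is ground)
L+ [2;0;0]
L+ [3;0;0]
PS(0,1)∈J2 [3;0;1]
PS(2,0)∈J2 [3;0;2]
L+ [4;0;2]
L+ [5;0;2]
PS(3,4)∈J2 [5;0;3]
L+ [6;0;3]
L+ [7;0;3]
P(1,5)∈J1 [7;1;3]
R(3,0)∈J1 [7;2;3]
L+ [8;2;3]
PS(6,3)∈J2 [8;2;4]
C(7,4)∈J2 [8;2;5]
L+ [9;2;5]
R(5,8)∈J1 [9;3;5]
C(4,6)∈J2 [9;3;6]
L+ [10;3;6]
PS(9,8)∈J2 [10;3;7]
mobility = 27 − 6 − 7 = 14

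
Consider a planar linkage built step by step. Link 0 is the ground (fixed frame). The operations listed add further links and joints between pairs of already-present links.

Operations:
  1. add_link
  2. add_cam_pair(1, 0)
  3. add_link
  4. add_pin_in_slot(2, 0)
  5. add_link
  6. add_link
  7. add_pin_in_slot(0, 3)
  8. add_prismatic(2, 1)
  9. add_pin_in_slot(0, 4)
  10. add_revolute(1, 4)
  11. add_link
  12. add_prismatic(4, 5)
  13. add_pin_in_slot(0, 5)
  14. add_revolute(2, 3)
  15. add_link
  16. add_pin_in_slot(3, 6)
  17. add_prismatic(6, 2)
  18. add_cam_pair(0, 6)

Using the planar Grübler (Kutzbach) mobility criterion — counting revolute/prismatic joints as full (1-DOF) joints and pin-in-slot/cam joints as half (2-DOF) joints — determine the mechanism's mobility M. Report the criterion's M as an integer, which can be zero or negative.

M = 1

(L,J1,J2)=(1,0,0); link0 fixed
link1: (2,0,0)
C 1-0 [J2]: (2,0,1)
link2: (3,0,1)
PS 2-0 [J2]: (3,0,2)
link3: (4,0,2)
link4: (5,0,2)
PS 0-3 [J2]: (5,0,3)
P 2-1 [J1]: (5,1,3)
PS 0-4 [J2]: (5,1,4)
R 1-4 [J1]: (5,2,4)
link5: (6,2,4)
P 4-5 [J1]: (6,3,4)
PS 0-5 [J2]: (6,3,5)
R 2-3 [J1]: (6,4,5)
link6: (7,4,5)
PS 3-6 [J2]: (7,4,6)
P 6-2 [J1]: (7,5,6)
C 0-6 [J2]: (7,5,7)
Grübler: 3·6 − 2·5 − 7 = 1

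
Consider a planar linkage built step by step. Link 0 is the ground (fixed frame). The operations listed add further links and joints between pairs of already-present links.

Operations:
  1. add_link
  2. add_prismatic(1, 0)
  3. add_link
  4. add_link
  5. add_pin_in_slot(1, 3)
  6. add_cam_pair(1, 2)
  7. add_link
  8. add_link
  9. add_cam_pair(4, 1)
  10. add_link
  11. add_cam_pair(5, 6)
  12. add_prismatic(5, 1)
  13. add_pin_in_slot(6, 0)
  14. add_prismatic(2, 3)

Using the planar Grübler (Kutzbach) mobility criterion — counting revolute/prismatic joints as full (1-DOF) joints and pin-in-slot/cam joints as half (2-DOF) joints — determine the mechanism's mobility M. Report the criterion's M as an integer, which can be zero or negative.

(L,J1,J2)=(1,0,0); link0 fixed
link1: (2,0,0)
P 1-0 [J1]: (2,1,0)
link2: (3,1,0)
link3: (4,1,0)
PS 1-3 [J2]: (4,1,1)
C 1-2 [J2]: (4,1,2)
link4: (5,1,2)
link5: (6,1,2)
C 4-1 [J2]: (6,1,3)
link6: (7,1,3)
C 5-6 [J2]: (7,1,4)
P 5-1 [J1]: (7,2,4)
PS 6-0 [J2]: (7,2,5)
P 2-3 [J1]: (7,3,5)
Grübler: 3·6 − 2·3 − 5 = 7

M = 7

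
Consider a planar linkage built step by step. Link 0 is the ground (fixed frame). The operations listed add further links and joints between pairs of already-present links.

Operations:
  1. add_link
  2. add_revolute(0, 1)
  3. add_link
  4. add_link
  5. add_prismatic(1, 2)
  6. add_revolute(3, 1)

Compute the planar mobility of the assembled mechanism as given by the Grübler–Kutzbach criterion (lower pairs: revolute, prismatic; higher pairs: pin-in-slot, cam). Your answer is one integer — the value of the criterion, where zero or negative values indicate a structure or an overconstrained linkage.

[1;0;0] (link 0 is ground)
L+ [2;0;0]
R(0,1)∈J1 [2;1;0]
L+ [3;1;0]
L+ [4;1;0]
P(1,2)∈J1 [4;2;0]
R(3,1)∈J1 [4;3;0]
mobility = 9 − 6 − 0 = 3

M = 3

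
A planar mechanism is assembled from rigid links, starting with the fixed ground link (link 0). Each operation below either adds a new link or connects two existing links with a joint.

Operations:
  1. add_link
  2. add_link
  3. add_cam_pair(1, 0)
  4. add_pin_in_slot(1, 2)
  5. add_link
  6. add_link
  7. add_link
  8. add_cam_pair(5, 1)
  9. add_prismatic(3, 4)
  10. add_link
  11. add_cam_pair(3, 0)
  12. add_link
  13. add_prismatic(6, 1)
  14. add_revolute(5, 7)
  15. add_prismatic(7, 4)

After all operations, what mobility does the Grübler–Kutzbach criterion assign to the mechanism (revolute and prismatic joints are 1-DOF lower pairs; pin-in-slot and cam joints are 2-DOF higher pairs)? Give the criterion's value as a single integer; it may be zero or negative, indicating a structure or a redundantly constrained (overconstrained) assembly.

ground; <1,0,0>
#1 <2,0,0>
#2 <3,0,0>
C:1↔0 J2 <3,0,1>
PS:1↔2 J2 <3,0,2>
#3 <4,0,2>
#4 <5,0,2>
#5 <6,0,2>
C:5↔1 J2 <6,0,3>
P:3↔4 J1 <6,1,3>
#6 <7,1,3>
C:3↔0 J2 <7,1,4>
#7 <8,1,4>
P:6↔1 J1 <8,2,4>
R:5↔7 J1 <8,3,4>
P:7↔4 J1 <8,4,4>
3×7 − 2×4 − 1×4 = 9

M = 9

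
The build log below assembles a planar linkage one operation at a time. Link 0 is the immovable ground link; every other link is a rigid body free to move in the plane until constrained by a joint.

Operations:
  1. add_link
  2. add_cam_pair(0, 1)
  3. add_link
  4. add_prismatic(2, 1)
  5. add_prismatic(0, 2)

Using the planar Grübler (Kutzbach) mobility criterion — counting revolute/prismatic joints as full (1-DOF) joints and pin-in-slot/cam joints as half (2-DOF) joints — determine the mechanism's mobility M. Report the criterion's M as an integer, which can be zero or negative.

M = 1

L=1 J1=0 J2=0
add link → L=2 J1=0 J2=0
C@0,1 dof=2 J2 → L=2 J1=0 J2=1
add link → L=3 J1=0 J2=1
P@2,1 dof=1 J1 → L=3 J1=1 J2=1
P@0,2 dof=1 J1 → L=3 J1=2 J2=1
M=3(L−1)−2J1−J2=3·2−2·2−1=1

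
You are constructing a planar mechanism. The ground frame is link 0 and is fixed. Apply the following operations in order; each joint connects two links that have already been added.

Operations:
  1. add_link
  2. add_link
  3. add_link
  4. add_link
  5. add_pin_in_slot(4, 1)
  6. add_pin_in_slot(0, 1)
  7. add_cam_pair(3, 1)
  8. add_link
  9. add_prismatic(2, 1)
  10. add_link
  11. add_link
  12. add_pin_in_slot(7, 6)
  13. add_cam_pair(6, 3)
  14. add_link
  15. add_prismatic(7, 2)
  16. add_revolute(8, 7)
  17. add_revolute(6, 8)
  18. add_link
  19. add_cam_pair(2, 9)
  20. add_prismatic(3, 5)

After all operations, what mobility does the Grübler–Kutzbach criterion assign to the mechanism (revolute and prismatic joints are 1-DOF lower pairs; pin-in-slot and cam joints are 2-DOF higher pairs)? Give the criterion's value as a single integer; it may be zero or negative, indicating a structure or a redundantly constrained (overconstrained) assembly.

L=1 J1=0 J2=0
add link → L=2 J1=0 J2=0
add link → L=3 J1=0 J2=0
add link → L=4 J1=0 J2=0
add link → L=5 J1=0 J2=0
PS@4,1 dof=2 J2 → L=5 J1=0 J2=1
PS@0,1 dof=2 J2 → L=5 J1=0 J2=2
C@3,1 dof=2 J2 → L=5 J1=0 J2=3
add link → L=6 J1=0 J2=3
P@2,1 dof=1 J1 → L=6 J1=1 J2=3
add link → L=7 J1=1 J2=3
add link → L=8 J1=1 J2=3
PS@7,6 dof=2 J2 → L=8 J1=1 J2=4
C@6,3 dof=2 J2 → L=8 J1=1 J2=5
add link → L=9 J1=1 J2=5
P@7,2 dof=1 J1 → L=9 J1=2 J2=5
R@8,7 dof=1 J1 → L=9 J1=3 J2=5
R@6,8 dof=1 J1 → L=9 J1=4 J2=5
add link → L=10 J1=4 J2=5
C@2,9 dof=2 J2 → L=10 J1=4 J2=6
P@3,5 dof=1 J1 → L=10 J1=5 J2=6
M=3(L−1)−2J1−J2=3·9−2·5−6=11

M = 11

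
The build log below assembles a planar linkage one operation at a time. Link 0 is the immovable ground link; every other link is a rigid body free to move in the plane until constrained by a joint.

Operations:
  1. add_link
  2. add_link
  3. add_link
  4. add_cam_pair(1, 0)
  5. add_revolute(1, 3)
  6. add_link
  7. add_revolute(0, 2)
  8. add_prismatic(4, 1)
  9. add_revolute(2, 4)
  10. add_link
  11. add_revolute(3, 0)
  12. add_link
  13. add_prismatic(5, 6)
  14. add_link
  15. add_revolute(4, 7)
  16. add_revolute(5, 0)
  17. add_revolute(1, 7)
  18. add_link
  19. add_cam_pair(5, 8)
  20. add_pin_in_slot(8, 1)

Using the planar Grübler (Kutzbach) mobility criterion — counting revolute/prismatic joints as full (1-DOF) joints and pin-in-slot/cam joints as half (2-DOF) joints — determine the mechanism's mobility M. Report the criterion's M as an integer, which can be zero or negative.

M = 3

L=1 J1=0 J2=0
add link → L=2 J1=0 J2=0
add link → L=3 J1=0 J2=0
add link → L=4 J1=0 J2=0
C@1,0 dof=2 J2 → L=4 J1=0 J2=1
R@1,3 dof=1 J1 → L=4 J1=1 J2=1
add link → L=5 J1=1 J2=1
R@0,2 dof=1 J1 → L=5 J1=2 J2=1
P@4,1 dof=1 J1 → L=5 J1=3 J2=1
R@2,4 dof=1 J1 → L=5 J1=4 J2=1
add link → L=6 J1=4 J2=1
R@3,0 dof=1 J1 → L=6 J1=5 J2=1
add link → L=7 J1=5 J2=1
P@5,6 dof=1 J1 → L=7 J1=6 J2=1
add link → L=8 J1=6 J2=1
R@4,7 dof=1 J1 → L=8 J1=7 J2=1
R@5,0 dof=1 J1 → L=8 J1=8 J2=1
R@1,7 dof=1 J1 → L=8 J1=9 J2=1
add link → L=9 J1=9 J2=1
C@5,8 dof=2 J2 → L=9 J1=9 J2=2
PS@8,1 dof=2 J2 → L=9 J1=9 J2=3
M=3(L−1)−2J1−J2=3·8−2·9−3=3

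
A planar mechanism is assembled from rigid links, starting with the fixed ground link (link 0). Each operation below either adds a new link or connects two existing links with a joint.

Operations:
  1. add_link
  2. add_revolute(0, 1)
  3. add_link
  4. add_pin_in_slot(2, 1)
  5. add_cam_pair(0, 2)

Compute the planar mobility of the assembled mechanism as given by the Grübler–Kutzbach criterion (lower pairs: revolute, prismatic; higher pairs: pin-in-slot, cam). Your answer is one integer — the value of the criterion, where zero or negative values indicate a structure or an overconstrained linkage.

M = 2

link 0 = ground. State L|J1|J2 = 1|0|0
+link1  2|0|0
R(0,1) f=1→J1  2|1|0
+link2  3|1|0
PS(2,1) f=2→J2  3|1|1
C(0,2) f=2→J2  3|1|2
M = 3(3−1)−2·1−2 = 6−2−2 = 2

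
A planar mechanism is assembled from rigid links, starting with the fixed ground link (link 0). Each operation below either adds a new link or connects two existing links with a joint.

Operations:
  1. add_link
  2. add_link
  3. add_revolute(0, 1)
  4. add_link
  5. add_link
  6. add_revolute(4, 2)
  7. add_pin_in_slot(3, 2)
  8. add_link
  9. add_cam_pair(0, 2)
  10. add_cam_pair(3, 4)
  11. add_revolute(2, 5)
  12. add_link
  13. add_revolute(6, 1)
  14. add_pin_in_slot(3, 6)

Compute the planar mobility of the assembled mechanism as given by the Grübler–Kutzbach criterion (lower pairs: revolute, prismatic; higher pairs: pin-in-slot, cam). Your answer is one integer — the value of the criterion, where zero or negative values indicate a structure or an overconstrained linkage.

L=1 J1=0 J2=0
add link → L=2 J1=0 J2=0
add link → L=3 J1=0 J2=0
R@0,1 dof=1 J1 → L=3 J1=1 J2=0
add link → L=4 J1=1 J2=0
add link → L=5 J1=1 J2=0
R@4,2 dof=1 J1 → L=5 J1=2 J2=0
PS@3,2 dof=2 J2 → L=5 J1=2 J2=1
add link → L=6 J1=2 J2=1
C@0,2 dof=2 J2 → L=6 J1=2 J2=2
C@3,4 dof=2 J2 → L=6 J1=2 J2=3
R@2,5 dof=1 J1 → L=6 J1=3 J2=3
add link → L=7 J1=3 J2=3
R@6,1 dof=1 J1 → L=7 J1=4 J2=3
PS@3,6 dof=2 J2 → L=7 J1=4 J2=4
M=3(L−1)−2J1−J2=3·6−2·4−4=6

M = 6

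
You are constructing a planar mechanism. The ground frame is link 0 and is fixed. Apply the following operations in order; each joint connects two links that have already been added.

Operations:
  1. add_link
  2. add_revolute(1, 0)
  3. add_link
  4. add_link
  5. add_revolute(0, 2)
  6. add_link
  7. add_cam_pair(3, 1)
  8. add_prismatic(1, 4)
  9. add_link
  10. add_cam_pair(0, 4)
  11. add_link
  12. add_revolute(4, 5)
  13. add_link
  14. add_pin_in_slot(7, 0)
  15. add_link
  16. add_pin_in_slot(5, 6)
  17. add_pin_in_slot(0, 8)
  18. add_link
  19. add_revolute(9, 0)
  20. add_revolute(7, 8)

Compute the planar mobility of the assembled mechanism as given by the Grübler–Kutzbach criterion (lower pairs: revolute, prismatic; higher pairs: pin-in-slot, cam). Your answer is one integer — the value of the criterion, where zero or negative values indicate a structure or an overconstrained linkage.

[1;0;0] (link 0 is ground)
L+ [2;0;0]
R(1,0)∈J1 [2;1;0]
L+ [3;1;0]
L+ [4;1;0]
R(0,2)∈J1 [4;2;0]
L+ [5;2;0]
C(3,1)∈J2 [5;2;1]
P(1,4)∈J1 [5;3;1]
L+ [6;3;1]
C(0,4)∈J2 [6;3;2]
L+ [7;3;2]
R(4,5)∈J1 [7;4;2]
L+ [8;4;2]
PS(7,0)∈J2 [8;4;3]
L+ [9;4;3]
PS(5,6)∈J2 [9;4;4]
PS(0,8)∈J2 [9;4;5]
L+ [10;4;5]
R(9,0)∈J1 [10;5;5]
R(7,8)∈J1 [10;6;5]
mobility = 27 − 12 − 5 = 10

M = 10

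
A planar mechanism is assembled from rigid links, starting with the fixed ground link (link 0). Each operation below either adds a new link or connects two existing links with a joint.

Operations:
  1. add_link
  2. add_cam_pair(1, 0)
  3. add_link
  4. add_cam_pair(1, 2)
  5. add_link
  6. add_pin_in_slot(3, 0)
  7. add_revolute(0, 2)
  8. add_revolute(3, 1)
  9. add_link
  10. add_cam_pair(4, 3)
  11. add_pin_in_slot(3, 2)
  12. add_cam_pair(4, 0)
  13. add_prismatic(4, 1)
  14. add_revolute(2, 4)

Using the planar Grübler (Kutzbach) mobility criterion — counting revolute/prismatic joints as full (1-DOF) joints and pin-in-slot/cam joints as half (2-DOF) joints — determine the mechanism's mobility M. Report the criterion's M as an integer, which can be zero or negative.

M = -2

L=1 J1=0 J2=0
add link → L=2 J1=0 J2=0
C@1,0 dof=2 J2 → L=2 J1=0 J2=1
add link → L=3 J1=0 J2=1
C@1,2 dof=2 J2 → L=3 J1=0 J2=2
add link → L=4 J1=0 J2=2
PS@3,0 dof=2 J2 → L=4 J1=0 J2=3
R@0,2 dof=1 J1 → L=4 J1=1 J2=3
R@3,1 dof=1 J1 → L=4 J1=2 J2=3
add link → L=5 J1=2 J2=3
C@4,3 dof=2 J2 → L=5 J1=2 J2=4
PS@3,2 dof=2 J2 → L=5 J1=2 J2=5
C@4,0 dof=2 J2 → L=5 J1=2 J2=6
P@4,1 dof=1 J1 → L=5 J1=3 J2=6
R@2,4 dof=1 J1 → L=5 J1=4 J2=6
M=3(L−1)−2J1−J2=3·4−2·4−6=-2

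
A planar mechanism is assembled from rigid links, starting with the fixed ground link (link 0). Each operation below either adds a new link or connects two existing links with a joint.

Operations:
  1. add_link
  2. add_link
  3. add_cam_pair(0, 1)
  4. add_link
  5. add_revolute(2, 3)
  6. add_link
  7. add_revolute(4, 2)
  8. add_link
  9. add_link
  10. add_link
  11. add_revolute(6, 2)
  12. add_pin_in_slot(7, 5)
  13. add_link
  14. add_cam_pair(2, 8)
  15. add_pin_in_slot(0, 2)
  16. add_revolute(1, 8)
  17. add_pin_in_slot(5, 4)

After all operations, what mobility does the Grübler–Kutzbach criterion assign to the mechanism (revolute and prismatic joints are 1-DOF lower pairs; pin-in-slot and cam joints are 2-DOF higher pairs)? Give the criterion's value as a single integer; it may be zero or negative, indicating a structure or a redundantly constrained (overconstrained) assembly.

link 0 = ground. State L|J1|J2 = 1|0|0
+link1  2|0|0
+link2  3|0|0
C(0,1) f=2→J2  3|0|1
+link3  4|0|1
R(2,3) f=1→J1  4|1|1
+link4  5|1|1
R(4,2) f=1→J1  5|2|1
+link5  6|2|1
+link6  7|2|1
+link7  8|2|1
R(6,2) f=1→J1  8|3|1
PS(7,5) f=2→J2  8|3|2
+link8  9|3|2
C(2,8) f=2→J2  9|3|3
PS(0,2) f=2→J2  9|3|4
R(1,8) f=1→J1  9|4|4
PS(5,4) f=2→J2  9|4|5
M = 3(9−1)−2·4−5 = 24−8−5 = 11

M = 11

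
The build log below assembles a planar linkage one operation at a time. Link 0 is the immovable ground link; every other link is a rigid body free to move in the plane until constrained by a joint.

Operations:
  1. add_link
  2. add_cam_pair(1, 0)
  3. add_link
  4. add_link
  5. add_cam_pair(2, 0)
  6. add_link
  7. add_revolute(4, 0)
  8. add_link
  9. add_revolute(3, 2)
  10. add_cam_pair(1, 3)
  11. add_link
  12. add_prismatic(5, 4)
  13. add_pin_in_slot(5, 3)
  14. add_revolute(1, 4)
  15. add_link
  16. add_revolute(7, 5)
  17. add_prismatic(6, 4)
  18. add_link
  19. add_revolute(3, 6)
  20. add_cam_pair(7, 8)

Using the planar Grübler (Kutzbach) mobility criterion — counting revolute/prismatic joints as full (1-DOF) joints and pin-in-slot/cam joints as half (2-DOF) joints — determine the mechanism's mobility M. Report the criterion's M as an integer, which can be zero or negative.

(L,J1,J2)=(1,0,0); link0 fixed
link1: (2,0,0)
C 1-0 [J2]: (2,0,1)
link2: (3,0,1)
link3: (4,0,1)
C 2-0 [J2]: (4,0,2)
link4: (5,0,2)
R 4-0 [J1]: (5,1,2)
link5: (6,1,2)
R 3-2 [J1]: (6,2,2)
C 1-3 [J2]: (6,2,3)
link6: (7,2,3)
P 5-4 [J1]: (7,3,3)
PS 5-3 [J2]: (7,3,4)
R 1-4 [J1]: (7,4,4)
link7: (8,4,4)
R 7-5 [J1]: (8,5,4)
P 6-4 [J1]: (8,6,4)
link8: (9,6,4)
R 3-6 [J1]: (9,7,4)
C 7-8 [J2]: (9,7,5)
Grübler: 3·8 − 2·7 − 5 = 5

M = 5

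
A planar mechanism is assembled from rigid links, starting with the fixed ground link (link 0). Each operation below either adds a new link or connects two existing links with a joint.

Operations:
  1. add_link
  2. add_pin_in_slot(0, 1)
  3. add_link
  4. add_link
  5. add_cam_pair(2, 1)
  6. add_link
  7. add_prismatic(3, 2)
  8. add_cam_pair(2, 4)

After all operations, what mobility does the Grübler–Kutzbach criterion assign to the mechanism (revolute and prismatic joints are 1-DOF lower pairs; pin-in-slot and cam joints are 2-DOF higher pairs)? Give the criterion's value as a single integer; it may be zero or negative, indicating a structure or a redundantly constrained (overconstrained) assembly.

link 0 = ground. State L|J1|J2 = 1|0|0
+link1  2|0|0
PS(0,1) f=2→J2  2|0|1
+link2  3|0|1
+link3  4|0|1
C(2,1) f=2→J2  4|0|2
+link4  5|0|2
P(3,2) f=1→J1  5|1|2
C(2,4) f=2→J2  5|1|3
M = 3(5−1)−2·1−3 = 12−2−3 = 7

M = 7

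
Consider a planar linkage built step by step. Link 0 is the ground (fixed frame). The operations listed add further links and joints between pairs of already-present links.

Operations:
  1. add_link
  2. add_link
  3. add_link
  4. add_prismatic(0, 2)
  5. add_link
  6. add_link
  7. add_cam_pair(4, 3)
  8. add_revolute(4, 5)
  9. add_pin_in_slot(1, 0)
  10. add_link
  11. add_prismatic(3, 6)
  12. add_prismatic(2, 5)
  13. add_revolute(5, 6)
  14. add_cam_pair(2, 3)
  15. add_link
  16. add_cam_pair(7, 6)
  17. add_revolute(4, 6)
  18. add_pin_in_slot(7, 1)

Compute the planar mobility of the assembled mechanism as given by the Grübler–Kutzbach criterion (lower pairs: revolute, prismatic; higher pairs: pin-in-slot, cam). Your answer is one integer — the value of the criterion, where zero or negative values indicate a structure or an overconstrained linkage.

[1;0;0] (link 0 is ground)
L+ [2;0;0]
L+ [3;0;0]
L+ [4;0;0]
P(0,2)∈J1 [4;1;0]
L+ [5;1;0]
L+ [6;1;0]
C(4,3)∈J2 [6;1;1]
R(4,5)∈J1 [6;2;1]
PS(1,0)∈J2 [6;2;2]
L+ [7;2;2]
P(3,6)∈J1 [7;3;2]
P(2,5)∈J1 [7;4;2]
R(5,6)∈J1 [7;5;2]
C(2,3)∈J2 [7;5;3]
L+ [8;5;3]
C(7,6)∈J2 [8;5;4]
R(4,6)∈J1 [8;6;4]
PS(7,1)∈J2 [8;6;5]
mobility = 21 − 12 − 5 = 4

M = 4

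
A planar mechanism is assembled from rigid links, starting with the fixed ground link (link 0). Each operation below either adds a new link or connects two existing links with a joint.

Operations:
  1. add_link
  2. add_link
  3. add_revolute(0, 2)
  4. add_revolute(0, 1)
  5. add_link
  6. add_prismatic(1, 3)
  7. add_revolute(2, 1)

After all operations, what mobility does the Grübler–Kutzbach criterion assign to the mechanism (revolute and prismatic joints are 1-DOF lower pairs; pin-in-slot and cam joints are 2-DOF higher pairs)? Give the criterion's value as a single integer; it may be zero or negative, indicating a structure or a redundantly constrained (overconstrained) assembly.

M = 1

link 0 = ground. State L|J1|J2 = 1|0|0
+link1  2|0|0
+link2  3|0|0
R(0,2) f=1→J1  3|1|0
R(0,1) f=1→J1  3|2|0
+link3  4|2|0
P(1,3) f=1→J1  4|3|0
R(2,1) f=1→J1  4|4|0
M = 3(4−1)−2·4−0 = 9−8−0 = 1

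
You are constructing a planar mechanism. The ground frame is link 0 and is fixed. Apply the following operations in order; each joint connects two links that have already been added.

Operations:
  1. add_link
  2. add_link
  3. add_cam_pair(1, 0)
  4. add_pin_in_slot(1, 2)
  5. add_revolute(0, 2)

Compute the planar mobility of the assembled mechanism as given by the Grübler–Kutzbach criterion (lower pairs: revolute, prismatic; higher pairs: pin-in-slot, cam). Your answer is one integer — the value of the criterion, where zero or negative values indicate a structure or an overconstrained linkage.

M = 2

L=1 J1=0 J2=0
add link → L=2 J1=0 J2=0
add link → L=3 J1=0 J2=0
C@1,0 dof=2 J2 → L=3 J1=0 J2=1
PS@1,2 dof=2 J2 → L=3 J1=0 J2=2
R@0,2 dof=1 J1 → L=3 J1=1 J2=2
M=3(L−1)−2J1−J2=3·2−2·1−2=2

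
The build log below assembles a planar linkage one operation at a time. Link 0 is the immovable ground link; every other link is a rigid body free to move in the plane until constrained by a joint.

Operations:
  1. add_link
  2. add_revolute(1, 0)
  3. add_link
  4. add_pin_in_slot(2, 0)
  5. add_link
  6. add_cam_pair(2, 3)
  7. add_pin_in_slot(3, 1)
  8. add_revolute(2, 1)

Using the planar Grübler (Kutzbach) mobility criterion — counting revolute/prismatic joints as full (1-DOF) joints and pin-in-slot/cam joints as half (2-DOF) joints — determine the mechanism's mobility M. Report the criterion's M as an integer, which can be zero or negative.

L=1 J1=0 J2=0
add link → L=2 J1=0 J2=0
R@1,0 dof=1 J1 → L=2 J1=1 J2=0
add link → L=3 J1=1 J2=0
PS@2,0 dof=2 J2 → L=3 J1=1 J2=1
add link → L=4 J1=1 J2=1
C@2,3 dof=2 J2 → L=4 J1=1 J2=2
PS@3,1 dof=2 J2 → L=4 J1=1 J2=3
R@2,1 dof=1 J1 → L=4 J1=2 J2=3
M=3(L−1)−2J1−J2=3·3−2·2−3=2

M = 2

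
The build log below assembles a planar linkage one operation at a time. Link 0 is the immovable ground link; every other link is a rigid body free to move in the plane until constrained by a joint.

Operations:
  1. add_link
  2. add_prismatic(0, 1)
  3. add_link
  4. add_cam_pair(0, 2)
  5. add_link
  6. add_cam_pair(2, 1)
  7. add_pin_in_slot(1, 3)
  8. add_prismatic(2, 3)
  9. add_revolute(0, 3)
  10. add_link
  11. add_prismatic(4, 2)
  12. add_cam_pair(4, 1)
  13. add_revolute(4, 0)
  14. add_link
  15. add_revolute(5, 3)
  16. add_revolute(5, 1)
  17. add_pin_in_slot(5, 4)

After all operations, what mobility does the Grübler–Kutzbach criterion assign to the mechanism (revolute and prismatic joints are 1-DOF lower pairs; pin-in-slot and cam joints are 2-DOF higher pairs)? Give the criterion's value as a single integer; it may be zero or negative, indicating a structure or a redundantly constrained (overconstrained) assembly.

[1;0;0] (link 0 is ground)
L+ [2;0;0]
P(0,1)∈J1 [2;1;0]
L+ [3;1;0]
C(0,2)∈J2 [3;1;1]
L+ [4;1;1]
C(2,1)∈J2 [4;1;2]
PS(1,3)∈J2 [4;1;3]
P(2,3)∈J1 [4;2;3]
R(0,3)∈J1 [4;3;3]
L+ [5;3;3]
P(4,2)∈J1 [5;4;3]
C(4,1)∈J2 [5;4;4]
R(4,0)∈J1 [5;5;4]
L+ [6;5;4]
R(5,3)∈J1 [6;6;4]
R(5,1)∈J1 [6;7;4]
PS(5,4)∈J2 [6;7;5]
mobility = 15 − 14 − 5 = -4

M = -4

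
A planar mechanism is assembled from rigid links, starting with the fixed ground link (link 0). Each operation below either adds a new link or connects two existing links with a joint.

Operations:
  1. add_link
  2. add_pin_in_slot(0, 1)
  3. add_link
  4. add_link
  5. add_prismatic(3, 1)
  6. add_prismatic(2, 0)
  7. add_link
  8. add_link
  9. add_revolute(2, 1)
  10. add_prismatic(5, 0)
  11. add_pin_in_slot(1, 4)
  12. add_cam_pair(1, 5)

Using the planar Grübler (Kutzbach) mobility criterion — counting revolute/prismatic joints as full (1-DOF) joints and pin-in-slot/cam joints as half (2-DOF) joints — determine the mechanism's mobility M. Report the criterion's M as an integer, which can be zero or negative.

M = 4

[1;0;0] (link 0 is ground)
L+ [2;0;0]
PS(0,1)∈J2 [2;0;1]
L+ [3;0;1]
L+ [4;0;1]
P(3,1)∈J1 [4;1;1]
P(2,0)∈J1 [4;2;1]
L+ [5;2;1]
L+ [6;2;1]
R(2,1)∈J1 [6;3;1]
P(5,0)∈J1 [6;4;1]
PS(1,4)∈J2 [6;4;2]
C(1,5)∈J2 [6;4;3]
mobility = 15 − 8 − 3 = 4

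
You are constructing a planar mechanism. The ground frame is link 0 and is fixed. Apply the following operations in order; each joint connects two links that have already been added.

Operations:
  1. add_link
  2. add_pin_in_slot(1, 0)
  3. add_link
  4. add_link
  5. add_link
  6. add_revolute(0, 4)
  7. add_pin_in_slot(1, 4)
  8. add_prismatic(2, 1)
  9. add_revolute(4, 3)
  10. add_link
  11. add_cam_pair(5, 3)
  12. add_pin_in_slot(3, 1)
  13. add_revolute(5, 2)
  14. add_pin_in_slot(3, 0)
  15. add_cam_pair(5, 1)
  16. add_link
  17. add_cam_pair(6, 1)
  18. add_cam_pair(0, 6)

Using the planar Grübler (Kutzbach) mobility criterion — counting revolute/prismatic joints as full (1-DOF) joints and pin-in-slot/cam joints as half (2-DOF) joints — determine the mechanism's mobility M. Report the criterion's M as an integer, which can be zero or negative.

M = 2

L=1 J1=0 J2=0
add link → L=2 J1=0 J2=0
PS@1,0 dof=2 J2 → L=2 J1=0 J2=1
add link → L=3 J1=0 J2=1
add link → L=4 J1=0 J2=1
add link → L=5 J1=0 J2=1
R@0,4 dof=1 J1 → L=5 J1=1 J2=1
PS@1,4 dof=2 J2 → L=5 J1=1 J2=2
P@2,1 dof=1 J1 → L=5 J1=2 J2=2
R@4,3 dof=1 J1 → L=5 J1=3 J2=2
add link → L=6 J1=3 J2=2
C@5,3 dof=2 J2 → L=6 J1=3 J2=3
PS@3,1 dof=2 J2 → L=6 J1=3 J2=4
R@5,2 dof=1 J1 → L=6 J1=4 J2=4
PS@3,0 dof=2 J2 → L=6 J1=4 J2=5
C@5,1 dof=2 J2 → L=6 J1=4 J2=6
add link → L=7 J1=4 J2=6
C@6,1 dof=2 J2 → L=7 J1=4 J2=7
C@0,6 dof=2 J2 → L=7 J1=4 J2=8
M=3(L−1)−2J1−J2=3·6−2·4−8=2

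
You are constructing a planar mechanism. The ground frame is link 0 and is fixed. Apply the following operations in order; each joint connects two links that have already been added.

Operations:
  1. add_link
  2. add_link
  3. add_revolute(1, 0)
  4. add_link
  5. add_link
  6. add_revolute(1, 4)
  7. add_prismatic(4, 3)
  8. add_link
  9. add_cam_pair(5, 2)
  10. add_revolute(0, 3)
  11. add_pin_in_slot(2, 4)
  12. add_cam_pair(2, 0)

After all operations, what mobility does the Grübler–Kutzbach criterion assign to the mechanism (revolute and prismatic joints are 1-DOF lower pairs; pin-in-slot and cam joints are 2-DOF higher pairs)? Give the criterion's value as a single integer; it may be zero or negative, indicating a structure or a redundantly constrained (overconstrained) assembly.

(L,J1,J2)=(1,0,0); link0 fixed
link1: (2,0,0)
link2: (3,0,0)
R 1-0 [J1]: (3,1,0)
link3: (4,1,0)
link4: (5,1,0)
R 1-4 [J1]: (5,2,0)
P 4-3 [J1]: (5,3,0)
link5: (6,3,0)
C 5-2 [J2]: (6,3,1)
R 0-3 [J1]: (6,4,1)
PS 2-4 [J2]: (6,4,2)
C 2-0 [J2]: (6,4,3)
Grübler: 3·5 − 2·4 − 3 = 4

M = 4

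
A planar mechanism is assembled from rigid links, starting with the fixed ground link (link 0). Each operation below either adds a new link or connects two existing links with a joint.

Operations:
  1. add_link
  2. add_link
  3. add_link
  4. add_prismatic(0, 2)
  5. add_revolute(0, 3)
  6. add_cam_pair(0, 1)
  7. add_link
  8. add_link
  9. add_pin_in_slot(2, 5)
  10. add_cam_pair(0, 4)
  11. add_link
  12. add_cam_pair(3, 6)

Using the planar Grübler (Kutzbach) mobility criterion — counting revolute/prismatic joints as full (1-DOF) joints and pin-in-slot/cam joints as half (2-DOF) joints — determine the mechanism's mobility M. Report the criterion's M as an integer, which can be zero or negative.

L=1 J1=0 J2=0
add link → L=2 J1=0 J2=0
add link → L=3 J1=0 J2=0
add link → L=4 J1=0 J2=0
P@0,2 dof=1 J1 → L=4 J1=1 J2=0
R@0,3 dof=1 J1 → L=4 J1=2 J2=0
C@0,1 dof=2 J2 → L=4 J1=2 J2=1
add link → L=5 J1=2 J2=1
add link → L=6 J1=2 J2=1
PS@2,5 dof=2 J2 → L=6 J1=2 J2=2
C@0,4 dof=2 J2 → L=6 J1=2 J2=3
add link → L=7 J1=2 J2=3
C@3,6 dof=2 J2 → L=7 J1=2 J2=4
M=3(L−1)−2J1−J2=3·6−2·2−4=10

M = 10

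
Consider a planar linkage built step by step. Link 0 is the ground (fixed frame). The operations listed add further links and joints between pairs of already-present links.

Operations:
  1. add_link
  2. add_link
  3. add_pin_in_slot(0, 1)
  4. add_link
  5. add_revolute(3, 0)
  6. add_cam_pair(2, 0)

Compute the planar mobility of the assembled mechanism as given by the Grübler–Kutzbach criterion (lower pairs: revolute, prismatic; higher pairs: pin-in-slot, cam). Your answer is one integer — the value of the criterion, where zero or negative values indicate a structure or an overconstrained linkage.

M = 5

(L,J1,J2)=(1,0,0); link0 fixed
link1: (2,0,0)
link2: (3,0,0)
PS 0-1 [J2]: (3,0,1)
link3: (4,0,1)
R 3-0 [J1]: (4,1,1)
C 2-0 [J2]: (4,1,2)
Grübler: 3·3 − 2·1 − 2 = 5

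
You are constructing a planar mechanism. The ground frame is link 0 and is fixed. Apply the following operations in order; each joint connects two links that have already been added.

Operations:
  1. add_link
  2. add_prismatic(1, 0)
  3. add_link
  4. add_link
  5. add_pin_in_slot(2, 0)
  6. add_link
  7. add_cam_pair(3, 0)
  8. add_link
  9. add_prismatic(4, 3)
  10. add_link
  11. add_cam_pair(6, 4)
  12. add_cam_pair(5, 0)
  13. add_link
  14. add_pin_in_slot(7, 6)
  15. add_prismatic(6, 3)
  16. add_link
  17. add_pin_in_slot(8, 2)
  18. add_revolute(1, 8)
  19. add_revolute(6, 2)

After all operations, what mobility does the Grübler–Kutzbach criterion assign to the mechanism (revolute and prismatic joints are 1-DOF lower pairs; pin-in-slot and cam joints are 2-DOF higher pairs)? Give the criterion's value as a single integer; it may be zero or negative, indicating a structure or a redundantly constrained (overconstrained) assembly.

M = 8

[1;0;0] (link 0 is ground)
L+ [2;0;0]
P(1,0)∈J1 [2;1;0]
L+ [3;1;0]
L+ [4;1;0]
PS(2,0)∈J2 [4;1;1]
L+ [5;1;1]
C(3,0)∈J2 [5;1;2]
L+ [6;1;2]
P(4,3)∈J1 [6;2;2]
L+ [7;2;2]
C(6,4)∈J2 [7;2;3]
C(5,0)∈J2 [7;2;4]
L+ [8;2;4]
PS(7,6)∈J2 [8;2;5]
P(6,3)∈J1 [8;3;5]
L+ [9;3;5]
PS(8,2)∈J2 [9;3;6]
R(1,8)∈J1 [9;4;6]
R(6,2)∈J1 [9;5;6]
mobility = 24 − 10 − 6 = 8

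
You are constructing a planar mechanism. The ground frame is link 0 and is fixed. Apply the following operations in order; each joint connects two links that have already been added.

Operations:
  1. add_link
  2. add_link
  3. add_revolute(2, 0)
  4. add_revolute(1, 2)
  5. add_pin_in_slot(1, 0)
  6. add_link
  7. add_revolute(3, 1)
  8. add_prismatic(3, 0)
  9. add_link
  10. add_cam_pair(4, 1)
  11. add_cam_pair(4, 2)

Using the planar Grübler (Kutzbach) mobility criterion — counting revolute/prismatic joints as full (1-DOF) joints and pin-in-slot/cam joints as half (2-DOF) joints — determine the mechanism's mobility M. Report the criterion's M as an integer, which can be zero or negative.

M = 1

L=1 J1=0 J2=0
add link → L=2 J1=0 J2=0
add link → L=3 J1=0 J2=0
R@2,0 dof=1 J1 → L=3 J1=1 J2=0
R@1,2 dof=1 J1 → L=3 J1=2 J2=0
PS@1,0 dof=2 J2 → L=3 J1=2 J2=1
add link → L=4 J1=2 J2=1
R@3,1 dof=1 J1 → L=4 J1=3 J2=1
P@3,0 dof=1 J1 → L=4 J1=4 J2=1
add link → L=5 J1=4 J2=1
C@4,1 dof=2 J2 → L=5 J1=4 J2=2
C@4,2 dof=2 J2 → L=5 J1=4 J2=3
M=3(L−1)−2J1−J2=3·4−2·4−3=1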